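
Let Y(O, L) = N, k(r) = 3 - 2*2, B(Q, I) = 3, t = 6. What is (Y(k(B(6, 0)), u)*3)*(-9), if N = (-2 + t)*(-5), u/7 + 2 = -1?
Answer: 540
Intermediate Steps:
u = -21 (u = -14 + 7*(-1) = -14 - 7 = -21)
k(r) = -1 (k(r) = 3 - 4 = -1)
N = -20 (N = (-2 + 6)*(-5) = 4*(-5) = -20)
Y(O, L) = -20
(Y(k(B(6, 0)), u)*3)*(-9) = -20*3*(-9) = -60*(-9) = 540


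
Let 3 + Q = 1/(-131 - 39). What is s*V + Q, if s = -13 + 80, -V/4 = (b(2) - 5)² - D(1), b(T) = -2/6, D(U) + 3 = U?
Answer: -12488039/1530 ≈ -8162.1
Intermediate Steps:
D(U) = -3 + U
b(T) = -⅓ (b(T) = -2*⅙ = -⅓)
Q = -511/170 (Q = -3 + 1/(-131 - 39) = -3 + 1/(-170) = -3 - 1/170 = -511/170 ≈ -3.0059)
V = -1096/9 (V = -4*((-⅓ - 5)² - (-3 + 1)) = -4*((-16/3)² - 1*(-2)) = -4*(256/9 + 2) = -4*274/9 = -1096/9 ≈ -121.78)
s = 67
s*V + Q = 67*(-1096/9) - 511/170 = -73432/9 - 511/170 = -12488039/1530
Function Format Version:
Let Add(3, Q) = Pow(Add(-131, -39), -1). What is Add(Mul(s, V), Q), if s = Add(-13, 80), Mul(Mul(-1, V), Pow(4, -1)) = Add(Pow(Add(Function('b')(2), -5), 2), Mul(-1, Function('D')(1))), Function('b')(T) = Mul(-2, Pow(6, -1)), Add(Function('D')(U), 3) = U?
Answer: Rational(-12488039, 1530) ≈ -8162.1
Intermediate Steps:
Function('D')(U) = Add(-3, U)
Function('b')(T) = Rational(-1, 3) (Function('b')(T) = Mul(-2, Rational(1, 6)) = Rational(-1, 3))
Q = Rational(-511, 170) (Q = Add(-3, Pow(Add(-131, -39), -1)) = Add(-3, Pow(-170, -1)) = Add(-3, Rational(-1, 170)) = Rational(-511, 170) ≈ -3.0059)
V = Rational(-1096, 9) (V = Mul(-4, Add(Pow(Add(Rational(-1, 3), -5), 2), Mul(-1, Add(-3, 1)))) = Mul(-4, Add(Pow(Rational(-16, 3), 2), Mul(-1, -2))) = Mul(-4, Add(Rational(256, 9), 2)) = Mul(-4, Rational(274, 9)) = Rational(-1096, 9) ≈ -121.78)
s = 67
Add(Mul(s, V), Q) = Add(Mul(67, Rational(-1096, 9)), Rational(-511, 170)) = Add(Rational(-73432, 9), Rational(-511, 170)) = Rational(-12488039, 1530)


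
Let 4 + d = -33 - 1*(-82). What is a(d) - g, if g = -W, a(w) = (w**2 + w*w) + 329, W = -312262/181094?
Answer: 396349182/90547 ≈ 4377.3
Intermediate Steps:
W = -156131/90547 (W = -312262*1/181094 = -156131/90547 ≈ -1.7243)
d = 45 (d = -4 + (-33 - 1*(-82)) = -4 + (-33 + 82) = -4 + 49 = 45)
a(w) = 329 + 2*w**2 (a(w) = (w**2 + w**2) + 329 = 2*w**2 + 329 = 329 + 2*w**2)
g = 156131/90547 (g = -1*(-156131/90547) = 156131/90547 ≈ 1.7243)
a(d) - g = (329 + 2*45**2) - 1*156131/90547 = (329 + 2*2025) - 156131/90547 = (329 + 4050) - 156131/90547 = 4379 - 156131/90547 = 396349182/90547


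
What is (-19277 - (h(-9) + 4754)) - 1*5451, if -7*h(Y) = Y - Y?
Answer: -29482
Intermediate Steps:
h(Y) = 0 (h(Y) = -(Y - Y)/7 = -⅐*0 = 0)
(-19277 - (h(-9) + 4754)) - 1*5451 = (-19277 - (0 + 4754)) - 1*5451 = (-19277 - 1*4754) - 5451 = (-19277 - 4754) - 5451 = -24031 - 5451 = -29482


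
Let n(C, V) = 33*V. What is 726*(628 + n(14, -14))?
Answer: 120516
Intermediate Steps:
726*(628 + n(14, -14)) = 726*(628 + 33*(-14)) = 726*(628 - 462) = 726*166 = 120516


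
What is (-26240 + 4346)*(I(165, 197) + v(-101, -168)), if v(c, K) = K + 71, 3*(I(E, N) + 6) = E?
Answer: 1050912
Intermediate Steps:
I(E, N) = -6 + E/3
v(c, K) = 71 + K
(-26240 + 4346)*(I(165, 197) + v(-101, -168)) = (-26240 + 4346)*((-6 + (1/3)*165) + (71 - 168)) = -21894*((-6 + 55) - 97) = -21894*(49 - 97) = -21894*(-48) = 1050912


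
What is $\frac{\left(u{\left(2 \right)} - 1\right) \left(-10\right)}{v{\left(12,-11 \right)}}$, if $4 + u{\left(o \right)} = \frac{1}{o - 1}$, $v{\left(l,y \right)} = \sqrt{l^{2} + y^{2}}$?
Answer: $\frac{8 \sqrt{265}}{53} \approx 2.4572$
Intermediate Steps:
$u{\left(o \right)} = -4 + \frac{1}{-1 + o}$ ($u{\left(o \right)} = -4 + \frac{1}{o - 1} = -4 + \frac{1}{-1 + o}$)
$\frac{\left(u{\left(2 \right)} - 1\right) \left(-10\right)}{v{\left(12,-11 \right)}} = \frac{\left(\frac{5 - 8}{-1 + 2} - 1\right) \left(-10\right)}{\sqrt{12^{2} + \left(-11\right)^{2}}} = \frac{\left(\frac{5 - 8}{1} - 1\right) \left(-10\right)}{\sqrt{144 + 121}} = \frac{\left(1 \left(-3\right) - 1\right) \left(-10\right)}{\sqrt{265}} = \left(-3 - 1\right) \left(-10\right) \frac{\sqrt{265}}{265} = \left(-4\right) \left(-10\right) \frac{\sqrt{265}}{265} = 40 \frac{\sqrt{265}}{265} = \frac{8 \sqrt{265}}{53}$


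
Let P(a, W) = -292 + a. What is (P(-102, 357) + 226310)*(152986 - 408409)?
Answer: -57704142468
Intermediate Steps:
(P(-102, 357) + 226310)*(152986 - 408409) = ((-292 - 102) + 226310)*(152986 - 408409) = (-394 + 226310)*(-255423) = 225916*(-255423) = -57704142468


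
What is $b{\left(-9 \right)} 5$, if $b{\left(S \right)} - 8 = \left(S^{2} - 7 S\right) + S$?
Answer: $715$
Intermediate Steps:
$b{\left(S \right)} = 8 + S^{2} - 6 S$ ($b{\left(S \right)} = 8 + \left(\left(S^{2} - 7 S\right) + S\right) = 8 + \left(S^{2} - 6 S\right) = 8 + S^{2} - 6 S$)
$b{\left(-9 \right)} 5 = \left(8 + \left(-9\right)^{2} - -54\right) 5 = \left(8 + 81 + 54\right) 5 = 143 \cdot 5 = 715$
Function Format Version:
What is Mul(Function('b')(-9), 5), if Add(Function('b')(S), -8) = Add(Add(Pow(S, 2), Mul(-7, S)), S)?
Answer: 715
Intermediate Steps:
Function('b')(S) = Add(8, Pow(S, 2), Mul(-6, S)) (Function('b')(S) = Add(8, Add(Add(Pow(S, 2), Mul(-7, S)), S)) = Add(8, Add(Pow(S, 2), Mul(-6, S))) = Add(8, Pow(S, 2), Mul(-6, S)))
Mul(Function('b')(-9), 5) = Mul(Add(8, Pow(-9, 2), Mul(-6, -9)), 5) = Mul(Add(8, 81, 54), 5) = Mul(143, 5) = 715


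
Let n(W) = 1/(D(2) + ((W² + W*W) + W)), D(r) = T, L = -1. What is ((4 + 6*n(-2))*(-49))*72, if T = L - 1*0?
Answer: -91728/5 ≈ -18346.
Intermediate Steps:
T = -1 (T = -1 - 1*0 = -1 + 0 = -1)
D(r) = -1
n(W) = 1/(-1 + W + 2*W²) (n(W) = 1/(-1 + ((W² + W*W) + W)) = 1/(-1 + ((W² + W²) + W)) = 1/(-1 + (2*W² + W)) = 1/(-1 + (W + 2*W²)) = 1/(-1 + W + 2*W²))
((4 + 6*n(-2))*(-49))*72 = ((4 + 6/(-1 - 2 + 2*(-2)²))*(-49))*72 = ((4 + 6/(-1 - 2 + 2*4))*(-49))*72 = ((4 + 6/(-1 - 2 + 8))*(-49))*72 = ((4 + 6/5)*(-49))*72 = ((26/5)*(-49))*72 = -1274/5*72 = -91728/5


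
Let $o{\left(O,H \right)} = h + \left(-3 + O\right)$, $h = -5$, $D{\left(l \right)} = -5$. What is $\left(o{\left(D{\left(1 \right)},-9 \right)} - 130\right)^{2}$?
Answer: $20449$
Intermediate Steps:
$o{\left(O,H \right)} = -8 + O$ ($o{\left(O,H \right)} = -5 + \left(-3 + O\right) = -8 + O$)
$\left(o{\left(D{\left(1 \right)},-9 \right)} - 130\right)^{2} = \left(\left(-8 - 5\right) - 130\right)^{2} = \left(-13 - 130\right)^{2} = \left(-143\right)^{2} = 20449$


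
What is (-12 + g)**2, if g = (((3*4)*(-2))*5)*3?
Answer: 138384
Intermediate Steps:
g = -360 (g = ((12*(-2))*5)*3 = -24*5*3 = -120*3 = -360)
(-12 + g)**2 = (-12 - 360)**2 = (-372)**2 = 138384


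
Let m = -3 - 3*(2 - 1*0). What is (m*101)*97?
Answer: -88173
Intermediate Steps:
m = -9 (m = -3 - 3*(2 + 0) = -3 - 3*2 = -3 - 6 = -9)
(m*101)*97 = -9*101*97 = -909*97 = -88173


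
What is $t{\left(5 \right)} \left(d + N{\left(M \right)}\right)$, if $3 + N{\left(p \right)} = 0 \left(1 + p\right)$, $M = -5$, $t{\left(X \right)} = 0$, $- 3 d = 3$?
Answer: $0$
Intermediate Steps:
$d = -1$ ($d = \left(- \frac{1}{3}\right) 3 = -1$)
$N{\left(p \right)} = -3$ ($N{\left(p \right)} = -3 + 0 \left(1 + p\right) = -3 + 0 = -3$)
$t{\left(5 \right)} \left(d + N{\left(M \right)}\right) = 0 \left(-1 - 3\right) = 0 \left(-4\right) = 0$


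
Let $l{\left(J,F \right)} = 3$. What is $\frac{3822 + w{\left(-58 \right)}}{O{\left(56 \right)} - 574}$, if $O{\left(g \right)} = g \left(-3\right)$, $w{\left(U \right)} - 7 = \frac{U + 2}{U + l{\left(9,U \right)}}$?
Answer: $- \frac{30093}{5830} \approx -5.1618$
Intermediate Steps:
$w{\left(U \right)} = 7 + \frac{2 + U}{3 + U}$ ($w{\left(U \right)} = 7 + \frac{U + 2}{U + 3} = 7 + \frac{2 + U}{3 + U}$)
$O{\left(g \right)} = - 3 g$
$\frac{3822 + w{\left(-58 \right)}}{O{\left(56 \right)} - 574} = \frac{3822 + \frac{23 + 8 \left(-58\right)}{3 - 58}}{\left(-3\right) 56 - 574} = \frac{3822 + \frac{23 - 464}{-55}}{-168 - 574} = \frac{3822 - - \frac{441}{55}}{-742} = \left(3822 + \frac{441}{55}\right) \left(- \frac{1}{742}\right) = \frac{210651}{55} \left(- \frac{1}{742}\right) = - \frac{30093}{5830}$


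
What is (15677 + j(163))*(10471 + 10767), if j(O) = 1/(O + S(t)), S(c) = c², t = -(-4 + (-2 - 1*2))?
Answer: 75579245840/227 ≈ 3.3295e+8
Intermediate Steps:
t = 8 (t = -(-4 + (-2 - 2)) = -(-4 - 4) = -1*(-8) = 8)
j(O) = 1/(64 + O) (j(O) = 1/(O + 8²) = 1/(O + 64) = 1/(64 + O))
(15677 + j(163))*(10471 + 10767) = (15677 + 1/(64 + 163))*(10471 + 10767) = (15677 + 1/227)*21238 = (3558680/227)*21238 = 75579245840/227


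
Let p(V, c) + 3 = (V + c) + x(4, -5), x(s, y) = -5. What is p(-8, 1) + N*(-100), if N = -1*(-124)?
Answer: -12415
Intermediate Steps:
N = 124
p(V, c) = -8 + V + c (p(V, c) = -3 + ((V + c) - 5) = -3 + (-5 + V + c) = -8 + V + c)
p(-8, 1) + N*(-100) = (-8 - 8 + 1) + 124*(-100) = -15 - 12400 = -12415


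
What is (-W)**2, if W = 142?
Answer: 20164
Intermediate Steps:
(-W)**2 = (-1*142)**2 = (-142)**2 = 20164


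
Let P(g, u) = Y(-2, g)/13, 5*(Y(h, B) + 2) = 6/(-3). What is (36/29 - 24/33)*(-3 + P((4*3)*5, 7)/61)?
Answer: -1952748/1264835 ≈ -1.5439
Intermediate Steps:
Y(h, B) = -12/5 (Y(h, B) = -2 + (6/(-3))/5 = -2 + (6*(-⅓))/5 = -2 + (⅕)*(-2) = -2 - ⅖ = -12/5)
P(g, u) = -12/65 (P(g, u) = -12/5/13 = -12/5*1/13 = -12/65)
(36/29 - 24/33)*(-3 + P((4*3)*5, 7)/61) = (36/29 - 24/33)*(-3 - 12/65/61) = (36*(1/29) - 24*1/33)*(-3 - 12/65*1/61) = (36/29 - 8/11)*(-3 - 12/3965) = (164/319)*(-11907/3965) = -1952748/1264835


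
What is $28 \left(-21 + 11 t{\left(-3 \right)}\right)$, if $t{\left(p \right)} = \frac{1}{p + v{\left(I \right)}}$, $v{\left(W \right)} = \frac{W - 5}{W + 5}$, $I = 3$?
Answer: $- \frac{8876}{13} \approx -682.77$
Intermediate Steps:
$v{\left(W \right)} = \frac{-5 + W}{5 + W}$ ($v{\left(W \right)} = \frac{W - 5}{5 + W} = \frac{-5 + W}{5 + W}$)
$t{\left(p \right)} = \frac{1}{- \frac{1}{4} + p}$ ($t{\left(p \right)} = \frac{1}{p + \frac{-5 + 3}{5 + 3}} = \frac{1}{p + \frac{1}{8} \left(-2\right)} = \frac{1}{p - \frac{1}{4}} = \frac{1}{- \frac{1}{4} + p}$)
$28 \left(-21 + 11 t{\left(-3 \right)}\right) = 28 \left(-21 + 11 \frac{4}{-1 + 4 \left(-3\right)}\right) = 28 \left(-21 + 11 \frac{4}{-1 - 12}\right) = 28 \left(-21 + 11 \frac{4}{-13}\right) = 28 \left(-21 + 11 \cdot 4 \left(- \frac{1}{13}\right)\right) = 28 \left(-21 + 11 \left(- \frac{4}{13}\right)\right) = 28 \left(-21 - \frac{44}{13}\right) = 28 \left(- \frac{317}{13}\right) = - \frac{8876}{13}$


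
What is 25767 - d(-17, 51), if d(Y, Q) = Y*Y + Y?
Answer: 25495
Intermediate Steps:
d(Y, Q) = Y + Y² (d(Y, Q) = Y² + Y = Y + Y²)
25767 - d(-17, 51) = 25767 - (-17)*(1 - 17) = 25767 - (-17)*(-16) = 25767 - 1*272 = 25767 - 272 = 25495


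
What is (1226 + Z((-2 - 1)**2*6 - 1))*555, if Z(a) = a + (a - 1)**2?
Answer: 2210565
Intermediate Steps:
Z(a) = a + (-1 + a)**2
(1226 + Z((-2 - 1)**2*6 - 1))*555 = (1226 + (((-2 - 1)**2*6 - 1) + (-1 + ((-2 - 1)**2*6 - 1))**2))*555 = (1226 + (((-3)**2*6 - 1) + (-1 + ((-3)**2*6 - 1))**2))*555 = (1226 + ((9*6 - 1) + (-1 + (9*6 - 1))**2))*555 = (1226 + ((54 - 1) + (-1 + (54 - 1))**2))*555 = (1226 + (53 + (-1 + 53)**2))*555 = (1226 + (53 + 52**2))*555 = (1226 + (53 + 2704))*555 = (1226 + 2757)*555 = 3983*555 = 2210565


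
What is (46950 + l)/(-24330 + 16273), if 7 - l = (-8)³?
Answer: -47469/8057 ≈ -5.8916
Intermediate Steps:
l = 519 (l = 7 - 1*(-8)³ = 7 - 1*(-512) = 7 + 512 = 519)
(46950 + l)/(-24330 + 16273) = (46950 + 519)/(-24330 + 16273) = 47469/(-8057) = 47469*(-1/8057) = -47469/8057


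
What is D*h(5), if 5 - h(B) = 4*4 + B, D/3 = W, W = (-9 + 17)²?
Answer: -3072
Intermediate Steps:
W = 64 (W = 8² = 64)
D = 192 (D = 3*64 = 192)
h(B) = -11 - B (h(B) = 5 - (4*4 + B) = 5 - (16 + B) = 5 + (-16 - B) = -11 - B)
D*h(5) = 192*(-11 - 1*5) = 192*(-11 - 5) = 192*(-16) = -3072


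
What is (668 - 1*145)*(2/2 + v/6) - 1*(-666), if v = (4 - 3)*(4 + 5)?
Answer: 3947/2 ≈ 1973.5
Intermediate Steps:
v = 9 (v = 1*9 = 9)
(668 - 1*145)*(2/2 + v/6) - 1*(-666) = (668 - 1*145)*(2/2 + 9/6) - 1*(-666) = (668 - 145)*(2*(½) + 9*(⅙)) + 666 = 523*(1 + 3/2) + 666 = 523*(5/2) + 666 = 2615/2 + 666 = 3947/2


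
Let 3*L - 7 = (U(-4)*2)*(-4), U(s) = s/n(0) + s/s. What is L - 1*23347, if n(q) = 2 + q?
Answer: -23342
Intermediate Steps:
U(s) = 1 + s/2 (U(s) = s/(2 + 0) + s/s = s/2 + 1 = 1 + s/2)
L = 5 (L = 7/3 + (((1 + (½)*(-4))*2)*(-4))/3 = 7/3 + (((1 - 2)*2)*(-4))/3 = 7/3 + (-1*2*(-4))/3 = 7/3 + (-2*(-4))/3 = 7/3 + (⅓)*8 = 7/3 + 8/3 = 5)
L - 1*23347 = 5 - 1*23347 = 5 - 23347 = -23342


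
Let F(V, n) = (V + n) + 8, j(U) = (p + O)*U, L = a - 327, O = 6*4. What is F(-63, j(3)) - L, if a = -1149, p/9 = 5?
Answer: 1628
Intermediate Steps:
p = 45 (p = 9*5 = 45)
O = 24
L = -1476 (L = -1149 - 327 = -1476)
j(U) = 69*U (j(U) = (45 + 24)*U = 69*U)
F(V, n) = 8 + V + n
F(-63, j(3)) - L = (8 - 63 + 69*3) - 1*(-1476) = (8 - 63 + 207) + 1476 = 152 + 1476 = 1628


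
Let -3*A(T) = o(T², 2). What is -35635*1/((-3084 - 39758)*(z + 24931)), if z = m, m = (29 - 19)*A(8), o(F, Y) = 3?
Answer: 35635/1067665482 ≈ 3.3377e-5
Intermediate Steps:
A(T) = -1 (A(T) = -⅓*3 = -1)
m = -10 (m = (29 - 19)*(-1) = 10*(-1) = -10)
z = -10
-35635*1/((-3084 - 39758)*(z + 24931)) = -35635*1/((-3084 - 39758)*(-10 + 24931)) = -35635/(24921*(-42842)) = -35635/(-1067665482) = -35635*(-1/1067665482) = 35635/1067665482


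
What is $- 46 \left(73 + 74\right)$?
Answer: $-6762$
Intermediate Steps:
$- 46 \left(73 + 74\right) = \left(-46\right) 147 = -6762$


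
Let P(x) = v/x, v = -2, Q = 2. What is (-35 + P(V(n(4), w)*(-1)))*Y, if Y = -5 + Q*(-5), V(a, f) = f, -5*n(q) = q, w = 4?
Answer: 1035/2 ≈ 517.50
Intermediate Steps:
n(q) = -q/5
Y = -15 (Y = -5 + 2*(-5) = -5 - 10 = -15)
P(x) = -2/x
(-35 + P(V(n(4), w)*(-1)))*Y = (-35 - 2/(4*(-1)))*(-15) = (-35 - 2/(-4))*(-15) = (-35 - 2*(-¼))*(-15) = (-35 + ½)*(-15) = -69/2*(-15) = 1035/2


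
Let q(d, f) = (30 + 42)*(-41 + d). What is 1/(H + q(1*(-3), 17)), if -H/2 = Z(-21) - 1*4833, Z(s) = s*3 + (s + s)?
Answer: 1/6708 ≈ 0.00014908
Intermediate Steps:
Z(s) = 5*s (Z(s) = 3*s + 2*s = 5*s)
H = 9876 (H = -2*(5*(-21) - 1*4833) = -2*(-105 - 4833) = -2*(-4938) = 9876)
q(d, f) = -2952 + 72*d (q(d, f) = 72*(-41 + d) = -2952 + 72*d)
1/(H + q(1*(-3), 17)) = 1/(9876 + (-2952 + 72*(1*(-3)))) = 1/(9876 + (-2952 + 72*(-3))) = 1/(9876 + (-2952 - 216)) = 1/(9876 - 3168) = 1/6708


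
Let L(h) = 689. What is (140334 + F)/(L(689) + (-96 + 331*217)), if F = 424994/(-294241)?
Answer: 2064579575/1065446661 ≈ 1.9378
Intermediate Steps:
F = -424994/294241 (F = 424994*(-1/294241) = -424994/294241 ≈ -1.4444)
(140334 + F)/(L(689) + (-96 + 331*217)) = (140334 - 424994/294241)/(689 + (-96 + 331*217)) = 41291591500/(294241*(689 + (-96 + 71827))) = 41291591500/(294241*(689 + 71731)) = (41291591500/294241)/72420 = (41291591500/294241)*(1/72420) = 2064579575/1065446661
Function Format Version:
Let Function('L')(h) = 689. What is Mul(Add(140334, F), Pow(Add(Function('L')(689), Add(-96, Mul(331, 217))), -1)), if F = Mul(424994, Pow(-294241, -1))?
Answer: Rational(2064579575, 1065446661) ≈ 1.9378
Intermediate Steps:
F = Rational(-424994, 294241) (F = Mul(424994, Rational(-1, 294241)) = Rational(-424994, 294241) ≈ -1.4444)
Mul(Add(140334, F), Pow(Add(Function('L')(689), Add(-96, Mul(331, 217))), -1)) = Mul(Add(140334, Rational(-424994, 294241)), Pow(Add(689, Add(-96, Mul(331, 217))), -1)) = Mul(Rational(41291591500, 294241), Pow(Add(689, Add(-96, 71827)), -1)) = Mul(Rational(41291591500, 294241), Pow(Add(689, 71731), -1)) = Mul(Rational(41291591500, 294241), Pow(72420, -1)) = Mul(Rational(41291591500, 294241), Rational(1, 72420)) = Rational(2064579575, 1065446661)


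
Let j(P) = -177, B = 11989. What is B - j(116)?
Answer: 12166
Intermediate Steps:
B - j(116) = 11989 - 1*(-177) = 11989 + 177 = 12166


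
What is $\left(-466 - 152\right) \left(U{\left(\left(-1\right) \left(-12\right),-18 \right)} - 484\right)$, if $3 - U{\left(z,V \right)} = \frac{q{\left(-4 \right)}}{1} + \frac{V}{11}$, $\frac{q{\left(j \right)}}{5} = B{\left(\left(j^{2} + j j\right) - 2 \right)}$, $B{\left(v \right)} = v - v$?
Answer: $\frac{3258714}{11} \approx 2.9625 \cdot 10^{5}$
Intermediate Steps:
$B{\left(v \right)} = 0$
$q{\left(j \right)} = 0$ ($q{\left(j \right)} = 5 \cdot 0 = 0$)
$U{\left(z,V \right)} = 3 - \frac{V}{11}$ ($U{\left(z,V \right)} = 3 - \left(\frac{0}{1} + \frac{V}{11}\right) = 3 - \left(0 \cdot 1 + V \frac{1}{11}\right) = 3 - \left(0 + \frac{V}{11}\right) = 3 - \frac{V}{11}$)
$\left(-466 - 152\right) \left(U{\left(\left(-1\right) \left(-12\right),-18 \right)} - 484\right) = \left(-466 - 152\right) \left(\left(3 - - \frac{18}{11}\right) - 484\right) = - 618 \left(\left(3 + \frac{18}{11}\right) - 484\right) = - 618 \left(\frac{51}{11} - 484\right) = \left(-618\right) \left(- \frac{5273}{11}\right) = \frac{3258714}{11}$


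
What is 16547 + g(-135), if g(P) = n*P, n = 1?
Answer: 16412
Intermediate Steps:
g(P) = P (g(P) = 1*P = P)
16547 + g(-135) = 16547 - 135 = 16412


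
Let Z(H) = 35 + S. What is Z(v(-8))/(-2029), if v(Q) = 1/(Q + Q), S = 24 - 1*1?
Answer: -58/2029 ≈ -0.028585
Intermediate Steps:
S = 23 (S = 24 - 1 = 23)
v(Q) = 1/(2*Q)
Z(H) = 58 (Z(H) = 35 + 23 = 58)
Z(v(-8))/(-2029) = 58/(-2029) = 58*(-1/2029) = -58/2029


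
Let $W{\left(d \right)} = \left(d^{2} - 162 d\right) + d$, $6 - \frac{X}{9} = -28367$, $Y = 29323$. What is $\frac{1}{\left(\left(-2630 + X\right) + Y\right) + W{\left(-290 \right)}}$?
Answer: $\frac{1}{412840} \approx 2.4222 \cdot 10^{-6}$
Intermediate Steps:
$X = 255357$ ($X = 54 - -255303 = 54 + 255303 = 255357$)
$W{\left(d \right)} = d^{2} - 161 d$
$\frac{1}{\left(\left(-2630 + X\right) + Y\right) + W{\left(-290 \right)}} = \frac{1}{\left(\left(-2630 + 255357\right) + 29323\right) - 290 \left(-161 - 290\right)} = \frac{1}{\left(252727 + 29323\right) - -130790} = \frac{1}{282050 + 130790} = \frac{1}{412840}$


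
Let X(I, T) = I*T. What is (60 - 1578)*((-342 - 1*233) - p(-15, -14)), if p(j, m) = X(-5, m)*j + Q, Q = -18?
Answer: -748374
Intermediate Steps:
p(j, m) = -18 - 5*j*m (p(j, m) = (-5*m)*j - 18 = -5*j*m - 18 = -18 - 5*j*m)
(60 - 1578)*((-342 - 1*233) - p(-15, -14)) = (60 - 1578)*((-342 - 1*233) - (-18 - 5*(-15)*(-14))) = -1518*((-342 - 233) - (-18 - 1050)) = -1518*(-575 - 1*(-1068)) = -1518*(-575 + 1068) = -1518*493 = -748374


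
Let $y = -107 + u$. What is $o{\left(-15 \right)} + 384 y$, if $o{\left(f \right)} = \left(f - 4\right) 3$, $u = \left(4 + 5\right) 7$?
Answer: $-16953$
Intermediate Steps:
$u = 63$ ($u = 9 \cdot 7 = 63$)
$o{\left(f \right)} = -12 + 3 f$ ($o{\left(f \right)} = \left(-4 + f\right) 3 = -12 + 3 f$)
$y = -44$ ($y = -107 + 63 = -44$)
$o{\left(-15 \right)} + 384 y = \left(-12 + 3 \left(-15\right)\right) + 384 \left(-44\right) = \left(-12 - 45\right) - 16896 = -57 - 16896 = -16953$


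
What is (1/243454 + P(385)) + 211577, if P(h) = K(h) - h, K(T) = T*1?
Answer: 51509266959/243454 ≈ 2.1158e+5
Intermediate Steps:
K(T) = T
P(h) = 0 (P(h) = h - h = 0)
(1/243454 + P(385)) + 211577 = (1/243454 + 0) + 211577 = 1/243454 + 211577 = 51509266959/243454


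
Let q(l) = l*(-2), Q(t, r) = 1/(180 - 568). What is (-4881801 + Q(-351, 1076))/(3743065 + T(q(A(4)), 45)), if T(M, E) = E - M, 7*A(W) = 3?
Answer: -13258971523/10166289088 ≈ -1.3042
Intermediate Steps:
A(W) = 3/7 (A(W) = (⅐)*3 = 3/7)
Q(t, r) = -1/388 (Q(t, r) = 1/(-388) = -1/388)
q(l) = -2*l
(-4881801 + Q(-351, 1076))/(3743065 + T(q(A(4)), 45)) = (-4881801 - 1/388)/(3743065 + (45 - (-2)*3/7)) = -1894138789/(388*(3743065 + (45 - 1*(-6/7)))) = -1894138789/(388*(3743065 + (45 + 6/7))) = -1894138789/(388*(3743065 + 321/7)) = -1894138789/(388*26201776/7) = -1894138789/388*7/26201776 = -13258971523/10166289088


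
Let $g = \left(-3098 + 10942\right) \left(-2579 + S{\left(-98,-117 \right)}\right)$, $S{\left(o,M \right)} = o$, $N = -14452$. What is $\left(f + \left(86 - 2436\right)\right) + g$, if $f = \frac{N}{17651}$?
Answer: $- \frac{370684040890}{17651} \approx -2.1001 \cdot 10^{7}$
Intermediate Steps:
$f = - \frac{14452}{17651} \approx -0.81876$
$g = -20998388$ ($g = \left(-3098 + 10942\right) \left(-2579 - 98\right) = 7844 \left(-2677\right) = -20998388$)
$\left(f + \left(86 - 2436\right)\right) + g = \left(- \frac{14452}{17651} + \left(86 - 2436\right)\right) - 20998388 = \left(- \frac{14452}{17651} - 2350\right) - 20998388 = - \frac{41494302}{17651} - 20998388 = - \frac{370684040890}{17651}$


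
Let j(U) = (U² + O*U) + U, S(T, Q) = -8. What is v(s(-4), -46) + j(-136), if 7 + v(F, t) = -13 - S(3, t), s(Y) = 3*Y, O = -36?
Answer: 23244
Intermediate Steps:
j(U) = U² - 35*U (j(U) = (U² - 36*U) + U = U² - 35*U)
v(F, t) = -12 (v(F, t) = -7 + (-13 - 1*(-8)) = -7 + (-13 + 8) = -7 - 5 = -12)
v(s(-4), -46) + j(-136) = -12 - 136*(-35 - 136) = -12 - 136*(-171) = -12 + 23256 = 23244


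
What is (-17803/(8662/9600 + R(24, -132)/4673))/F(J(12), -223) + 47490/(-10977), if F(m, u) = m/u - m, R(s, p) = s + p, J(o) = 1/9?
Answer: 91638855779003020/505097657519 ≈ 1.8143e+5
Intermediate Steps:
J(o) = ⅑
R(s, p) = p + s
F(m, u) = -m + m/u
(-17803/(8662/9600 + R(24, -132)/4673))/F(J(12), -223) + 47490/(-10977) = (-17803/(8662/9600 + (-132 + 24)/4673))/(-1*⅑ + (⅑)/(-223)) + 47490/(-10977) = (-17803/(8662*(1/9600) - 108*1/4673))/(-⅑ + (⅑)*(-1/223)) + 47490*(-1/10977) = (-17803/(4331/4800 - 108/4673))/(-⅑ - 1/2007) - 15830/3659 = (-17803/19720363/22430400)/(-224/2007) - 15830/3659 = -17803*22430400/19720363*(-2007/224) - 15830/3659 = -399328411200/19720363*(-2007/224) - 15830/3659 = 25045378789950/138042541 - 15830/3659 = 91638855779003020/505097657519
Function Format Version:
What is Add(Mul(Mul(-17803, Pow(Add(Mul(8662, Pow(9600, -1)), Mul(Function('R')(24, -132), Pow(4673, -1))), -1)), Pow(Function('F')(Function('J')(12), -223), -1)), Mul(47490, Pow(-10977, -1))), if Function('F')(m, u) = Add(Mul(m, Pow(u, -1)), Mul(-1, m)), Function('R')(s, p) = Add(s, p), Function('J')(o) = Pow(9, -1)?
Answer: Rational(91638855779003020, 505097657519) ≈ 1.8143e+5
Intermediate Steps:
Function('J')(o) = Rational(1, 9)
Function('R')(s, p) = Add(p, s)
Function('F')(m, u) = Add(Mul(-1, m), Mul(m, Pow(u, -1)))
Add(Mul(Mul(-17803, Pow(Add(Mul(8662, Pow(9600, -1)), Mul(Function('R')(24, -132), Pow(4673, -1))), -1)), Pow(Function('F')(Function('J')(12), -223), -1)), Mul(47490, Pow(-10977, -1))) = Add(Mul(Mul(-17803, Pow(Add(Mul(8662, Pow(9600, -1)), Mul(Add(-132, 24), Pow(4673, -1))), -1)), Pow(Add(Mul(-1, Rational(1, 9)), Mul(Rational(1, 9), Pow(-223, -1))), -1)), Mul(47490, Pow(-10977, -1))) = Add(Mul(Mul(-17803, Pow(Add(Mul(8662, Rational(1, 9600)), Mul(-108, Rational(1, 4673))), -1)), Pow(Add(Rational(-1, 9), Mul(Rational(1, 9), Rational(-1, 223))), -1)), Mul(47490, Rational(-1, 10977))) = Add(Mul(Mul(-17803, Pow(Add(Rational(4331, 4800), Rational(-108, 4673)), -1)), Pow(Add(Rational(-1, 9), Rational(-1, 2007)), -1)), Rational(-15830, 3659)) = Add(Mul(Mul(-17803, Pow(Rational(19720363, 22430400), -1)), Pow(Rational(-224, 2007), -1)), Rational(-15830, 3659)) = Add(Mul(Mul(-17803, Rational(22430400, 19720363)), Rational(-2007, 224)), Rational(-15830, 3659)) = Add(Mul(Rational(-399328411200, 19720363), Rational(-2007, 224)), Rational(-15830, 3659)) = Add(Rational(25045378789950, 138042541), Rational(-15830, 3659)) = Rational(91638855779003020, 505097657519)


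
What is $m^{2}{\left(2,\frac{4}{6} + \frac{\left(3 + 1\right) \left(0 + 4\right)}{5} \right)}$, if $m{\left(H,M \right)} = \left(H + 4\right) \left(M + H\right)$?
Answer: $\frac{30976}{25} \approx 1239.0$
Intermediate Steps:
$m{\left(H,M \right)} = \left(4 + H\right) \left(H + M\right)$
$m^{2}{\left(2,\frac{4}{6} + \frac{\left(3 + 1\right) \left(0 + 4\right)}{5} \right)} = \left(2^{2} + 4 \cdot 2 + 4 \left(\frac{4}{6} + \frac{\left(3 + 1\right) \left(0 + 4\right)}{5}\right) + 2 \left(\frac{4}{6} + \frac{\left(3 + 1\right) \left(0 + 4\right)}{5}\right)\right)^{2} = \left(4 + 8 + 4 \left(4 \cdot \frac{1}{6} + 4 \cdot 4 \cdot \frac{1}{5}\right) + 2 \left(4 \cdot \frac{1}{6} + 4 \cdot 4 \cdot \frac{1}{5}\right)\right)^{2} = \left(4 + 8 + 4 \left(\frac{2}{3} + 16 \cdot \frac{1}{5}\right) + 2 \left(\frac{2}{3} + 16 \cdot \frac{1}{5}\right)\right)^{2} = \left(4 + 8 + 4 \left(\frac{2}{3} + \frac{16}{5}\right) + 2 \left(\frac{2}{3} + \frac{16}{5}\right)\right)^{2} = \left(4 + 8 + 4 \cdot \frac{58}{15} + 2 \cdot \frac{58}{15}\right)^{2} = \left(4 + 8 + \frac{232}{15} + \frac{116}{15}\right)^{2} = \left(\frac{176}{5}\right)^{2} = \frac{30976}{25}$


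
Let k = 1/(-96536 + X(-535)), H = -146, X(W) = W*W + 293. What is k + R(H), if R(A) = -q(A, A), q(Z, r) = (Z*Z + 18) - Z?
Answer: -4080813359/189982 ≈ -21480.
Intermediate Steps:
X(W) = 293 + W**2 (X(W) = W**2 + 293 = 293 + W**2)
q(Z, r) = 18 + Z**2 - Z (q(Z, r) = (Z**2 + 18) - Z = (18 + Z**2) - Z = 18 + Z**2 - Z)
R(A) = -18 + A - A**2 (R(A) = -(18 + A**2 - A) = -18 + A - A**2)
k = 1/189982 (k = 1/(-96536 + (293 + (-535)**2)) = 1/(-96536 + (293 + 286225)) = 1/(-96536 + 286518) = 1/189982 ≈ 5.2637e-6)
k + R(H) = 1/189982 + (-18 - 146 - 1*(-146)**2) = 1/189982 + (-18 - 146 - 1*21316) = 1/189982 + (-18 - 146 - 21316) = 1/189982 - 21480 = -4080813359/189982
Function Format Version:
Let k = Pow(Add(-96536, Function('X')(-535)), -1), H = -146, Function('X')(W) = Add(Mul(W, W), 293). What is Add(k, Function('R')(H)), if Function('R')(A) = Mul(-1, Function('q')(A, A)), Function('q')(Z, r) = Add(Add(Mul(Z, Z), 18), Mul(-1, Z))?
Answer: Rational(-4080813359, 189982) ≈ -21480.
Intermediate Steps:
Function('X')(W) = Add(293, Pow(W, 2)) (Function('X')(W) = Add(Pow(W, 2), 293) = Add(293, Pow(W, 2)))
Function('q')(Z, r) = Add(18, Pow(Z, 2), Mul(-1, Z)) (Function('q')(Z, r) = Add(Add(Pow(Z, 2), 18), Mul(-1, Z)) = Add(Add(18, Pow(Z, 2)), Mul(-1, Z)) = Add(18, Pow(Z, 2), Mul(-1, Z)))
Function('R')(A) = Add(-18, A, Mul(-1, Pow(A, 2))) (Function('R')(A) = Mul(-1, Add(18, Pow(A, 2), Mul(-1, A))) = Add(-18, A, Mul(-1, Pow(A, 2))))
k = Rational(1, 189982) (k = Pow(Add(-96536, Add(293, Pow(-535, 2))), -1) = Pow(Add(-96536, Add(293, 286225)), -1) = Pow(Add(-96536, 286518), -1) = Pow(189982, -1) = Rational(1, 189982) ≈ 5.2637e-6)
Add(k, Function('R')(H)) = Add(Rational(1, 189982), Add(-18, -146, Mul(-1, Pow(-146, 2)))) = Add(Rational(1, 189982), Add(-18, -146, Mul(-1, 21316))) = Add(Rational(1, 189982), Add(-18, -146, -21316)) = Add(Rational(1, 189982), -21480) = Rational(-4080813359, 189982)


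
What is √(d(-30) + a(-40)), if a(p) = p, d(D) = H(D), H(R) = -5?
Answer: 3*I*√5 ≈ 6.7082*I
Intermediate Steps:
d(D) = -5
√(d(-30) + a(-40)) = √(-5 - 40) = √(-45) = 3*I*√5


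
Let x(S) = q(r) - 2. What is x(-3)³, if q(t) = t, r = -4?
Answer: -216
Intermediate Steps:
x(S) = -6 (x(S) = -4 - 2 = -6)
x(-3)³ = (-6)³ = -216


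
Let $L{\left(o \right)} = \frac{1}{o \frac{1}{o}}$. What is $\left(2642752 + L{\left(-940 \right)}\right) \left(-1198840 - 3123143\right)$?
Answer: $-11421933539199$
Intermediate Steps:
$L{\left(o \right)} = 1$ ($L{\left(o \right)} = 1^{-1} = 1$)
$\left(2642752 + L{\left(-940 \right)}\right) \left(-1198840 - 3123143\right) = \left(2642752 + 1\right) \left(-1198840 - 3123143\right) = 2642753 \left(-4321983\right) = -11421933539199$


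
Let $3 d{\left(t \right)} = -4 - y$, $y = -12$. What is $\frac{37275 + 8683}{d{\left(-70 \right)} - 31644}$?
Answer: $- \frac{68937}{47462} \approx -1.4525$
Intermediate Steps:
$d{\left(t \right)} = \frac{8}{3}$ ($d{\left(t \right)} = \frac{-4 - -12}{3} = \frac{-4 + 12}{3} = \frac{1}{3} \cdot 8 = \frac{8}{3}$)
$\frac{37275 + 8683}{d{\left(-70 \right)} - 31644} = \frac{37275 + 8683}{\frac{8}{3} - 31644} = \frac{45958}{- \frac{94924}{3}} = 45958 \left(- \frac{3}{94924}\right) = - \frac{68937}{47462}$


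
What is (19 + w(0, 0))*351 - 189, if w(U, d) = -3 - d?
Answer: 5427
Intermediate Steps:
(19 + w(0, 0))*351 - 189 = (19 + (-3 - 1*0))*351 - 189 = (19 + (-3 + 0))*351 - 189 = (19 - 3)*351 - 189 = 16*351 - 189 = 5616 - 189 = 5427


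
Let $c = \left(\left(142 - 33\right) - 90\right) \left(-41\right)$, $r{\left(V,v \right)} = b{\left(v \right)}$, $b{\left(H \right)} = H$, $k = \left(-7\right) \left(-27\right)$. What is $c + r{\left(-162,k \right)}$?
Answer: $-590$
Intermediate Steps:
$k = 189$
$r{\left(V,v \right)} = v$
$c = -779$ ($c = \left(109 - 90\right) \left(-41\right) = 19 \left(-41\right) = -779$)
$c + r{\left(-162,k \right)} = -779 + 189 = -590$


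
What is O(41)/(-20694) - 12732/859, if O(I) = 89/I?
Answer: -10802592779/728821986 ≈ -14.822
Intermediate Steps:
O(41)/(-20694) - 12732/859 = (89/41)/(-20694) - 12732/859 = (89*(1/41))*(-1/20694) - 12732*1/859 = (89/41)*(-1/20694) - 12732/859 = -89/848454 - 12732/859 = -10802592779/728821986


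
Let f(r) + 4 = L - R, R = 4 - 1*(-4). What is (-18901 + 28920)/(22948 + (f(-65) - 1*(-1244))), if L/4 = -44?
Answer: 10019/24004 ≈ 0.41739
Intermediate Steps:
R = 8 (R = 4 + 4 = 8)
L = -176 (L = 4*(-44) = -176)
f(r) = -188 (f(r) = -4 + (-176 - 1*8) = -4 + (-176 - 8) = -4 - 184 = -188)
(-18901 + 28920)/(22948 + (f(-65) - 1*(-1244))) = (-18901 + 28920)/(22948 + (-188 - 1*(-1244))) = 10019/(22948 + (-188 + 1244)) = 10019/(22948 + 1056) = 10019/24004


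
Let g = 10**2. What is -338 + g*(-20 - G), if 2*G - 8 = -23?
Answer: -1588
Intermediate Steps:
G = -15/2 (G = 4 + (1/2)*(-23) = 4 - 23/2 = -15/2 ≈ -7.5000)
g = 100
-338 + g*(-20 - G) = -338 + 100*(-20 - 1*(-15/2)) = -338 + 100*(-20 + 15/2) = -338 + 100*(-25/2) = -338 - 1250 = -1588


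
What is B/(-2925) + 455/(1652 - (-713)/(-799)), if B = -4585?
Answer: 94827488/51450165 ≈ 1.8431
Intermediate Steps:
B/(-2925) + 455/(1652 - (-713)/(-799)) = -4585/(-2925) + 455/(1652 - (-713)/(-799)) = -4585*(-1/2925) + 455/(1652 - (-713)*(-1)/799) = 917/585 + 455/(1652 - 1*713/799) = 917/585 + 455/(1652 - 713/799) = 917/585 + 455/(1319235/799) = 917/585 + 455*(799/1319235) = 917/585 + 72709/263847 = 94827488/51450165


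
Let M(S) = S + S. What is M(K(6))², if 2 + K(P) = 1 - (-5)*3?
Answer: 784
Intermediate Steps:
K(P) = 14 (K(P) = -2 + (1 - (-5)*3) = -2 + (1 - 1*(-15)) = -2 + (1 + 15) = -2 + 16 = 14)
M(S) = 2*S
M(K(6))² = (2*14)² = 28² = 784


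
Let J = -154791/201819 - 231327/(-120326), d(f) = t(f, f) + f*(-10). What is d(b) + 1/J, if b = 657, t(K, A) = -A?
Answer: -67590377199325/9353600649 ≈ -7226.1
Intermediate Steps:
d(f) = -11*f (d(f) = -f + f*(-10) = -f - 10*f = -11*f)
J = 9353600649/8094690998 (J = -154791*1/201819 - 231327*(-1/120326) = -51597/67273 + 231327/120326 = 9353600649/8094690998 ≈ 1.1555)
d(b) + 1/J = -11*657 + 1/(9353600649/8094690998) = -7227 + 8094690998/9353600649 = -67590377199325/9353600649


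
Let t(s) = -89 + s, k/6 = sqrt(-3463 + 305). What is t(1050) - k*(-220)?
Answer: 961 + 1320*I*sqrt(3158) ≈ 961.0 + 74179.0*I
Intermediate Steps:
k = 6*I*sqrt(3158) (k = 6*sqrt(-3463 + 305) = 6*sqrt(-3158) = 6*(I*sqrt(3158)) = 6*I*sqrt(3158) ≈ 337.18*I)
t(1050) - k*(-220) = (-89 + 1050) - 6*I*sqrt(3158)*(-220) = 961 - (-1320)*I*sqrt(3158) = 961 + 1320*I*sqrt(3158)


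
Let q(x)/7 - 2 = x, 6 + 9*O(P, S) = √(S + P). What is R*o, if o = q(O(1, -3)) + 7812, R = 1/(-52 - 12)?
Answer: -2933/24 - 7*I*√2/576 ≈ -122.21 - 0.017187*I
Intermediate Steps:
O(P, S) = -⅔ + √(P + S)/9 (O(P, S) = -⅔ + √(S + P)/9 = -⅔ + √(P + S)/9)
q(x) = 14 + 7*x
R = -1/64 (R = 1/(-64) = -1/64 ≈ -0.015625)
o = 23464/3 + 7*I*√2/9 (o = (14 + 7*(-⅔ + √(1 - 3)/9)) + 7812 = (14 + 7*(-⅔ + √(-2)/9)) + 7812 = (14 + 7*(-⅔ + (I*√2)/9)) + 7812 = (14 + 7*(-⅔ + I*√2/9)) + 7812 = (14 + (-14/3 + 7*I*√2/9)) + 7812 = (28/3 + 7*I*√2/9) + 7812 = 23464/3 + 7*I*√2/9 ≈ 7821.3 + 1.0999*I)
R*o = -(23464/3 + 7*I*√2/9)/64 = -2933/24 - 7*I*√2/576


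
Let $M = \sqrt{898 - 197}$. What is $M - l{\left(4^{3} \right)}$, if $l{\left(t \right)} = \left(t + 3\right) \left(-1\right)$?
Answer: $67 + \sqrt{701} \approx 93.476$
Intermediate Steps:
$M = \sqrt{701} \approx 26.476$
$l{\left(t \right)} = -3 - t$ ($l{\left(t \right)} = \left(3 + t\right) \left(-1\right) = -3 - t$)
$M - l{\left(4^{3} \right)} = \sqrt{701} - \left(-3 - 4^{3}\right) = \sqrt{701} - \left(-3 - 64\right) = \sqrt{701} - -67 = \sqrt{701} + 67 = 67 + \sqrt{701}$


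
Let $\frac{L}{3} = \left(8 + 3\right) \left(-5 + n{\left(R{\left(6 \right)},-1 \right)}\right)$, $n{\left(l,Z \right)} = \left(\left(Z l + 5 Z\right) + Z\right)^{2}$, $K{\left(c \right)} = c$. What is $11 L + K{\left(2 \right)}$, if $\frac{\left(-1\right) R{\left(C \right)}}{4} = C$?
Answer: $115799$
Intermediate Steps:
$R{\left(C \right)} = - 4 C$
$n{\left(l,Z \right)} = \left(6 Z + Z l\right)^{2}$ ($n{\left(l,Z \right)} = \left(\left(5 Z + Z l\right) + Z\right)^{2} = \left(6 Z + Z l\right)^{2}$)
$L = 10527$ ($L = 3 \left(8 + 3\right) \left(-5 + \left(-1\right)^{2} \left(6 - 24\right)^{2}\right) = 3 \cdot 11 \left(-5 + 1 \left(6 - 24\right)^{2}\right) = 3 \cdot 11 \left(-5 + 1 \left(-18\right)^{2}\right) = 3 \cdot 11 \left(-5 + 1 \cdot 324\right) = 3 \cdot 11 \left(-5 + 324\right) = 3 \cdot 11 \cdot 319 = 3 \cdot 3509 = 10527$)
$11 L + K{\left(2 \right)} = 11 \cdot 10527 + 2 = 115797 + 2 = 115799$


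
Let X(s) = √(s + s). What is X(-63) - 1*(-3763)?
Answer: 3763 + 3*I*√14 ≈ 3763.0 + 11.225*I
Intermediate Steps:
X(s) = √2*√s (X(s) = √(2*s) = √2*√s)
X(-63) - 1*(-3763) = √2*√(-63) - 1*(-3763) = √2*(3*I*√7) + 3763 = 3*I*√14 + 3763 = 3763 + 3*I*√14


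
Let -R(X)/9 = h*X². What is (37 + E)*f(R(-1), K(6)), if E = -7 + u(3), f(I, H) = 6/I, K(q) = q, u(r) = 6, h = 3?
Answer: -8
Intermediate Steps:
R(X) = -27*X²
E = -1 (E = -7 + 6 = -1)
(37 + E)*f(R(-1), K(6)) = (37 - 1)*(6/((-27*(-1)²))) = 36*(6/((-27*1))) = 36*(6/(-27)) = 36*(6*(-1/27)) = 36*(-2/9) = -8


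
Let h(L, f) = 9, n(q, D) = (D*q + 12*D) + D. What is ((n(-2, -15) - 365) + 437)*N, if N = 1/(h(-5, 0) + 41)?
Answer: -93/50 ≈ -1.8600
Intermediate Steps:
n(q, D) = 13*D + D*q (n(q, D) = (12*D + D*q) + D = 13*D + D*q)
N = 1/50 (N = 1/(9 + 41) = 1/50 ≈ 0.020000)
((n(-2, -15) - 365) + 437)*N = ((-15*(13 - 2) - 365) + 437)*(1/50) = ((-15*11 - 365) + 437)*(1/50) = ((-165 - 365) + 437)*(1/50) = (-530 + 437)*(1/50) = -93*1/50 = -93/50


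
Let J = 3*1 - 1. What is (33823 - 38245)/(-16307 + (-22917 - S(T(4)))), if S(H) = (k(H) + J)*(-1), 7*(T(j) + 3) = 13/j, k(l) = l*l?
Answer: 3466848/30745007 ≈ 0.11276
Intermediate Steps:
J = 2 (J = 3 - 1 = 2)
k(l) = l**2
T(j) = -3 + 13/(7*j) (T(j) = -3 + (13/j)/7 = -3 + 13/(7*j))
S(H) = -2 - H**2 (S(H) = (H**2 + 2)*(-1) = (2 + H**2)*(-1) = -2 - H**2)
(33823 - 38245)/(-16307 + (-22917 - S(T(4)))) = (33823 - 38245)/(-16307 + (-22917 - (-2 - (-3 + (13/7)/4)**2))) = -4422/(-16307 + (-22917 - (-2 - (-3 + (13/7)*(1/4))**2))) = -4422/(-16307 + (-22917 - (-2 - (-3 + 13/28)**2))) = -4422/(-16307 + (-22917 - (-2 - (-71/28)**2))) = -4422/(-16307 + (-22917 - (-2 - 1*5041/784))) = -4422/(-16307 + (-22917 - (-2 - 5041/784))) = -4422/(-16307 + (-22917 - 1*(-6609/784))) = -4422/(-16307 + (-22917 + 6609/784)) = -4422/(-16307 - 17960319/784) = -4422/(-30745007/784) = -4422*(-784/30745007) = 3466848/30745007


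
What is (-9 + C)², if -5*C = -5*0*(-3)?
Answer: 81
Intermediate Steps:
C = 0 (C = -(-5*0)*(-3)/5 = -0*(-3) = -⅕*0 = 0)
(-9 + C)² = (-9 + 0)² = (-9)² = 81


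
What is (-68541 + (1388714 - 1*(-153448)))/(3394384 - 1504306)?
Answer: 491207/630026 ≈ 0.77966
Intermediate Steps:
(-68541 + (1388714 - 1*(-153448)))/(3394384 - 1504306) = (-68541 + (1388714 + 153448))/1890078 = (-68541 + 1542162)*(1/1890078) = 1473621*(1/1890078) = 491207/630026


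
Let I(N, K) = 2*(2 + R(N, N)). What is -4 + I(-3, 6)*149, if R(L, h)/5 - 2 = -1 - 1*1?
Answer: 592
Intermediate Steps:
R(L, h) = 0 (R(L, h) = 10 + 5*(-1 - 1*1) = 10 + 5*(-1 - 1) = 10 + 5*(-2) = 10 - 10 = 0)
I(N, K) = 4 (I(N, K) = 2*(2 + 0) = 2*2 = 4)
-4 + I(-3, 6)*149 = -4 + 4*149 = -4 + 596 = 592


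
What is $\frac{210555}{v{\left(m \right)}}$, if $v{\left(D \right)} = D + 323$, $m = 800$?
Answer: $\frac{210555}{1123} \approx 187.49$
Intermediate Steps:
$v{\left(D \right)} = 323 + D$
$\frac{210555}{v{\left(m \right)}} = \frac{210555}{323 + 800} = \frac{210555}{1123}$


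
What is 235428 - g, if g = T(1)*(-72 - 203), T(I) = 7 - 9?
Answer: 234878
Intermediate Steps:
T(I) = -2
g = 550 (g = -2*(-72 - 203) = -2*(-275) = 550)
235428 - g = 235428 - 1*550 = 235428 - 550 = 234878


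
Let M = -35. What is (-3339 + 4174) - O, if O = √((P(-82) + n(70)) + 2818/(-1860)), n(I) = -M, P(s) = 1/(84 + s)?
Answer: 835 - √7348395/465 ≈ 829.17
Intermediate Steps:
n(I) = 35 (n(I) = -1*(-35) = 35)
O = √7348395/465 (O = √((1/(84 - 82) + 35) + 2818/(-1860)) = √((1/2 + 35) + 2818*(-1/1860)) = √((½ + 35) - 1409/930) = √(71/2 - 1409/930) = √(15803/465) = √7348395/465 ≈ 5.8297)
(-3339 + 4174) - O = (-3339 + 4174) - √7348395/465 = 835 - √7348395/465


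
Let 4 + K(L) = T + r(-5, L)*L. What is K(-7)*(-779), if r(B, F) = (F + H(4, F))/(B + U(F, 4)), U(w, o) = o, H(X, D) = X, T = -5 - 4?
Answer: 26486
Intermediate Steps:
T = -9
r(B, F) = (4 + F)/(4 + B) (r(B, F) = (F + 4)/(B + 4) = (4 + F)/(4 + B))
K(L) = -13 + L*(-4 - L) (K(L) = -4 + (-9 + ((4 + L)/(4 - 5))*L) = -4 + (-9 + ((4 + L)/(-1))*L) = -4 + (-9 + (-(4 + L))*L) = -4 + (-9 + (-4 - L)*L) = -4 + (-9 + L*(-4 - L)) = -13 + L*(-4 - L))
K(-7)*(-779) = (-13 - 1*(-7)*(4 - 7))*(-779) = (-13 - 1*(-7)*(-3))*(-779) = (-13 - 21)*(-779) = -34*(-779) = 26486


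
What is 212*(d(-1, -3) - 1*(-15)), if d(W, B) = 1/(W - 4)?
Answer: 15688/5 ≈ 3137.6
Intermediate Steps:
d(W, B) = 1/(-4 + W)
212*(d(-1, -3) - 1*(-15)) = 212*(1/(-4 - 1) - 1*(-15)) = 212*(1/(-5) + 15) = 212*(-1/5 + 15) = 212*(74/5) = 15688/5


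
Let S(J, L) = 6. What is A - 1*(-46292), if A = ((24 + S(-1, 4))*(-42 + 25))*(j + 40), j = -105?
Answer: 79442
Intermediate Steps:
A = 33150 (A = ((24 + 6)*(-42 + 25))*(-105 + 40) = (30*(-17))*(-65) = -510*(-65) = 33150)
A - 1*(-46292) = 33150 - 1*(-46292) = 33150 + 46292 = 79442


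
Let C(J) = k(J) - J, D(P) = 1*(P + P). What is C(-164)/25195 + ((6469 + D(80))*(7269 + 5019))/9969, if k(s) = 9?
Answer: 684104889759/83722985 ≈ 8171.1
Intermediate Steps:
D(P) = 2*P (D(P) = 1*(2*P) = 2*P)
C(J) = 9 - J
C(-164)/25195 + ((6469 + D(80))*(7269 + 5019))/9969 = (9 - 1*(-164))/25195 + ((6469 + 2*80)*(7269 + 5019))/9969 = (9 + 164)*(1/25195) + ((6469 + 160)*12288)*(1/9969) = 173*(1/25195) + (6629*12288)*(1/9969) = 173/25195 + 81457152*(1/9969) = 173/25195 + 27152384/3323 = 684104889759/83722985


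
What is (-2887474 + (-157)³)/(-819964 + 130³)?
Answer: -6757367/1377036 ≈ -4.9072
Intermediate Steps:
(-2887474 + (-157)³)/(-819964 + 130³) = (-2887474 - 3869893)/(-819964 + 2197000) = -6757367/1377036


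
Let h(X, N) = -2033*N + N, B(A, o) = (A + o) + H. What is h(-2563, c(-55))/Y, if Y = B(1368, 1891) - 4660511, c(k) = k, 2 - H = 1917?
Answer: -111760/4659167 ≈ -0.023987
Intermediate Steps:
H = -1915 (H = 2 - 1*1917 = 2 - 1917 = -1915)
B(A, o) = -1915 + A + o (B(A, o) = (A + o) - 1915 = -1915 + A + o)
h(X, N) = -2032*N
Y = -4659167 (Y = (-1915 + 1368 + 1891) - 4660511 = 1344 - 4660511 = -4659167)
h(-2563, c(-55))/Y = -2032*(-55)/(-4659167) = 111760*(-1/4659167) = -111760/4659167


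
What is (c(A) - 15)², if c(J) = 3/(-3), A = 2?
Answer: 256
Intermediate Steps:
c(J) = -1 (c(J) = 3*(-⅓) = -1)
(c(A) - 15)² = (-1 - 15)² = (-16)² = 256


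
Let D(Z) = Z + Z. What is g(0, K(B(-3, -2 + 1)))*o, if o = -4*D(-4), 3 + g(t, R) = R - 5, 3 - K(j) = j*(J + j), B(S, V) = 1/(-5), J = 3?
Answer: -3552/25 ≈ -142.08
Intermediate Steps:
B(S, V) = -1/5
D(Z) = 2*Z
K(j) = 3 - j*(3 + j)
g(t, R) = -8 + R (g(t, R) = -3 + (R - 5) = -3 + (-5 + R) = -8 + R)
o = 32 (o = -8*(-4) = -4*(-8) = 32)
g(0, K(B(-3, -2 + 1)))*o = (-8 + (3 - (-1/5)**2 - 3*(-1/5)))*32 = (-8 + (3 - 1*1/25 + 3/5))*32 = (-8 + (3 - 1/25 + 3/5))*32 = (-8 + 89/25)*32 = -111/25*32 = -3552/25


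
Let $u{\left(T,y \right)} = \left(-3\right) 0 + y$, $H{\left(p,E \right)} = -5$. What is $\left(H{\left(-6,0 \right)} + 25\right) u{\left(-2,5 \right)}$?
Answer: $100$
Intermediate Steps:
$u{\left(T,y \right)} = y$ ($u{\left(T,y \right)} = 0 + y = y$)
$\left(H{\left(-6,0 \right)} + 25\right) u{\left(-2,5 \right)} = \left(-5 + 25\right) 5 = 20 \cdot 5 = 100$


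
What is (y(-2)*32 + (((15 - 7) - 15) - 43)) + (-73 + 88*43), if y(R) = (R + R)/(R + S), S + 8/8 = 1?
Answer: 3725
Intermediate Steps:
S = 0 (S = -1 + 1 = 0)
y(R) = 2 (y(R) = (R + R)/(R + 0) = (2*R)/R = 2)
(y(-2)*32 + (((15 - 7) - 15) - 43)) + (-73 + 88*43) = (2*32 + (((15 - 7) - 15) - 43)) + (-73 + 88*43) = (64 + ((8 - 15) - 43)) + (-73 + 3784) = (64 + (-7 - 43)) + 3711 = (64 - 50) + 3711 = 14 + 3711 = 3725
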